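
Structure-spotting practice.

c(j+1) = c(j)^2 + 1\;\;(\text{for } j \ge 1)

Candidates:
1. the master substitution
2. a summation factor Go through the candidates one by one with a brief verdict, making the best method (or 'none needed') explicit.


Diagnosis: no special technique — the new term depends nonlinearly on the old ones, which disqualifies every superposition-based technique.
- the master substitution: the recursive argument is a shift of the index, not a fixed fraction of it.
- a summation factor: the recursion is nonlinear — outside the first-order linear family a summation factor addresses.


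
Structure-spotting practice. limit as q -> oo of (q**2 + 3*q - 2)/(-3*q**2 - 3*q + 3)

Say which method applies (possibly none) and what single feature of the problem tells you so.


Method: dominant-term comparison — divide through by the highest power of q; every lower-order term dies and the dominant terms decide the limit. As a single quotient, the ∞/∞ shape would yield to repeated differentiation as well — the growth comparison gets there in one look.


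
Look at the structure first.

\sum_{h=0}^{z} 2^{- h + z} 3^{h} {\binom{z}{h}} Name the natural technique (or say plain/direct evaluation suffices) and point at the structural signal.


Diagnosis: the binomial theorem — the summand is term h of a binomial expansion in 3 and 2; the whole sum is a single power.


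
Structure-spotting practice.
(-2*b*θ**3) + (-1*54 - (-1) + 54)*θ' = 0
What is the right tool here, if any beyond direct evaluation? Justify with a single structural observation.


Diagnosis: separation of variables — separating collects all θ-dependence with the derivative and leaves all b-dependence opposite: variables separate.


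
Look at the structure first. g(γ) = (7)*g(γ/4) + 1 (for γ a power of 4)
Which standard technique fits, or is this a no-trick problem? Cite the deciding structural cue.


Technique: the master substitution — the argument contracts 4-fold per step: reindex γ exponentially and solve the linear recurrence in the new index.


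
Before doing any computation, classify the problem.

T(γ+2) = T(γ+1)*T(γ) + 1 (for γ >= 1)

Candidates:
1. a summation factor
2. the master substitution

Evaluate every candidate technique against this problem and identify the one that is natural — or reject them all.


Method: no special technique — the update rule curves (it is not linear in the unknown sequence), so no superposition-based closed form attaches — iterate or study it directly.
- a summation factor: the recursion is nonlinear — outside the first-order linear family a summation factor addresses.
- the master substitution: the recursion steps by a constant offset, so exponential reindexing is pointless.


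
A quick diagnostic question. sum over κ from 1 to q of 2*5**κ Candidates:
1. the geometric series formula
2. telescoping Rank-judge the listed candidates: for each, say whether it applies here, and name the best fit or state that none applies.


Verdict: the geometric series formula — term-over-term division gives 5 every time — index-free ratio, geometric sum formula applies.
- the geometric series formula: yes — fits the structure here.
- telescoping — as presented, consecutive terms share no shifted copy to cancel against — no rewrite is on display to change that.


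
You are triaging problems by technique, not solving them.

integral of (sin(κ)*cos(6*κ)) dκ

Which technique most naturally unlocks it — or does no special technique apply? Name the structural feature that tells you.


Technique: a trigonometric identity — two different frequencies multiply in sin(κ)*cos(6*κ); the product-to-sum formula separates them.


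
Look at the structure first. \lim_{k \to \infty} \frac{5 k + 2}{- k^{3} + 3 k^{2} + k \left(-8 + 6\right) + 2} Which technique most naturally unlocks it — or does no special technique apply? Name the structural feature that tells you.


Technique: dominant-term comparison — as k grows, only the highest-degree terms matter — compare leading terms and read the limit off. Viewed as a single quotient this is an ∞/∞ form — an at-infinity application of l'Hôpital's rule would also resolve it; comparing leading growth reads the answer without differentiating.


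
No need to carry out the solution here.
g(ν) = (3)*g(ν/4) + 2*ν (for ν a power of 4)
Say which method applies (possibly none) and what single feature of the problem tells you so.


Diagnosis: the master substitution — divide-the-index recursion (ν/4 inside the call) straightens out once the index is rewritten as 4^m.


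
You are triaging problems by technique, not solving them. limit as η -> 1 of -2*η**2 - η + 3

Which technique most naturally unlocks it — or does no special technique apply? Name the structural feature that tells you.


Technique: no special technique — the expression is continuous at 1 — substitute and evaluate; no indeterminate form appears.


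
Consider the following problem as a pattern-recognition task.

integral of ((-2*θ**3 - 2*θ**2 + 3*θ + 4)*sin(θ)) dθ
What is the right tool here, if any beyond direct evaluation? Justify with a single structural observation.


Verdict: integration by parts — the integrand splits as -2*θ**3 - 2*θ**2 + 3*θ + 4 times sin(θ) — repeatedly differentiating the polynomial part kills it, which is the parts ladder.


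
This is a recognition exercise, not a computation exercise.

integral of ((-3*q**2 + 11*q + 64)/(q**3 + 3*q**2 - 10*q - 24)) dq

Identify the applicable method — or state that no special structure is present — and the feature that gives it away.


Technique: partial fractions — each factor of q**3 + 3*q**2 - 10*q - 24 owns one elementary piece of the integrand — separate them and integrate piecewise.


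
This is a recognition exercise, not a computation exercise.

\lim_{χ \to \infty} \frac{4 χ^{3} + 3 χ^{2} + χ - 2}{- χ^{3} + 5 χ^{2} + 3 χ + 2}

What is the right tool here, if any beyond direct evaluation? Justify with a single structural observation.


Technique: dominant-term comparison — as χ grows, only the highest-degree terms matter — compare leading terms and read the limit off. l'Hôpital's at-infinity variant applies to the expression viewed as a single quotient; the leading-term comparison is the direct route.


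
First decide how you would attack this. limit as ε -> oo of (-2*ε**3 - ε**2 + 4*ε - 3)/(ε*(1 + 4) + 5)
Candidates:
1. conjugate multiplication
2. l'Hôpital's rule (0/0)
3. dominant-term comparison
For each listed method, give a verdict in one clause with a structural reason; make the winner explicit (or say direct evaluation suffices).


Method: dominant-term comparison — divide by the highest power of ε present: lower-order terms vanish and the dominant ratio remains.
- conjugate multiplication — there is no infinity-minus-infinity radical difference to rationalize.
- l'Hôpital's rule (0/0): viewed as a single quotient this runs to ∞/∞, not the 0/0 clash this candidate addresses; an at-infinity variant of the rule would resolve it, but comparing leading growth reads the answer without differentiating.
- dominant-term comparison: applies; the problem has the shape this method handles.


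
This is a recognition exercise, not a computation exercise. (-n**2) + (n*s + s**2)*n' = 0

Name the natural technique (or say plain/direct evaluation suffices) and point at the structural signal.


Method: the homogeneous substitution — the slope is degree-zero homogeneous: the ratio substitution v = n/s collapses it. Rewriting — with the variables' roles exchanged where the shape demands it — would expose a Bernoulli structure too; the homogeneous substitution simply reads the degrees directly.


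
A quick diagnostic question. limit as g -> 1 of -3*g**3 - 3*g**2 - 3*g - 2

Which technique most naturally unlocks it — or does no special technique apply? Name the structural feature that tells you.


Diagnosis: no special technique — the expression is continuous at 1 — substitute and evaluate; no indeterminate form appears.


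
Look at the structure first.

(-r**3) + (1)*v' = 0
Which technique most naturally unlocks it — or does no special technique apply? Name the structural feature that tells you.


Verdict: no special technique — solved for the derivative, no v appears — this is antidifferentiation in r wearing ODE clothing.


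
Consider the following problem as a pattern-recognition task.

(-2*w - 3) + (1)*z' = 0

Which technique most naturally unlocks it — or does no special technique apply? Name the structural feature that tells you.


Best approach: no special technique — with z absent the equation is not coupled at all: direct integration in w.


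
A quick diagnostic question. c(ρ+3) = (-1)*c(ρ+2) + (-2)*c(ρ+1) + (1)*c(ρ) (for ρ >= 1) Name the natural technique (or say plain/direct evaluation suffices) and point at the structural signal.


Verdict: the characteristic-root method — this is the constant-coefficient homogeneous case — the whole solution in ρ reduces to a polynomial's roots.


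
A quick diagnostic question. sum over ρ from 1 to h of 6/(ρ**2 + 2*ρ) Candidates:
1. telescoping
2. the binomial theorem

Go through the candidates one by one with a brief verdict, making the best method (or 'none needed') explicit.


Diagnosis: telescoping — after splitting 6/(ρ**2 + 2*ρ) into partial fractions, the pieces are shifted copies of one function and cancel telescopically.
- telescoping: applies; the problem has the shape this method handles.
- the binomial theorem: there is no sum-raised-to-a-power identity hiding in these terms.


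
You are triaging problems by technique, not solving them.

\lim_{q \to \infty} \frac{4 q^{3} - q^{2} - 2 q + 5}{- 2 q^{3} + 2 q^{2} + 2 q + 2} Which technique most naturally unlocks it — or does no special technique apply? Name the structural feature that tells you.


Verdict: dominant-term comparison — divide through by the highest power of q; every lower-order term dies and the dominant terms decide the limit. l'Hôpital's at-infinity variant applies to the expression viewed as a single quotient; the leading-term comparison is the direct route.


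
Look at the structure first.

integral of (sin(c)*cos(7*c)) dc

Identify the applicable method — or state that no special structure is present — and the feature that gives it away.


Method: a trigonometric identity — the product sin(c)*cos(7*c) converts to a sum of single-frequency sinusoids via the product-to-sum identity.


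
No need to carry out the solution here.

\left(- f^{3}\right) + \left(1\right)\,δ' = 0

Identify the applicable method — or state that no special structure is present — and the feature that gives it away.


Verdict: no special technique — solved for the derivative, no δ appears — this is antidifferentiation in f wearing ODE clothing.


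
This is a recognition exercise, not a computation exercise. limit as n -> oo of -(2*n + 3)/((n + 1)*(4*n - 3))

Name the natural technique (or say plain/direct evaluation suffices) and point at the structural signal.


Method: dominant-term comparison — divide by the highest power of n present: lower-order terms vanish and the dominant ratio remains. Differentiating the expression as a single quotient would eventually settle it as well; matching dominant growth settles it immediately.


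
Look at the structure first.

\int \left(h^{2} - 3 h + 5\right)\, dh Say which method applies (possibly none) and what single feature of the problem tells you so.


Diagnosis: no special technique — a term-by-term power-rule job in h; no substitution or rearrangement earns its keep here.


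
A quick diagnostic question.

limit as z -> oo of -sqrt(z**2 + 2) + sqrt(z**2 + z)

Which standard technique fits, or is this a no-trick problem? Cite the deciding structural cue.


Verdict: conjugate multiplication — both pieces blow up but their difference is finite; the conjugate trick rationalizes sqrt(z**2 + z) - sqrt(z**2 + 2).


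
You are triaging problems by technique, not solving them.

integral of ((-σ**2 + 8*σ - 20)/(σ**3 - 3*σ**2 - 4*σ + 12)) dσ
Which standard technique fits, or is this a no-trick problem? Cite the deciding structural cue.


Method: partial fractions — the factorization of σ**3 - 3*σ**2 - 4*σ + 12 is the whole battle; after it, each term is a table integral.


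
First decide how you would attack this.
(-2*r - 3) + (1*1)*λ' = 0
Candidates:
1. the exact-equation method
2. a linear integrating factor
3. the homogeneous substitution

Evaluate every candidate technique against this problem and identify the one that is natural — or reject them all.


Diagnosis: no special technique — solved for the derivative, λ never appears on the right — this is a direct integration in r, not a differential-equations problem at heart.
- the exact-equation method — no dependence on the unknown anywhere: exactness is a label without content here.
- a linear integrating factor — with the unknown absent the integrating factor is a formality; direct integration is the working structure.
- the homogeneous substitution: the slope does not depend on the ratio of the variables alone.


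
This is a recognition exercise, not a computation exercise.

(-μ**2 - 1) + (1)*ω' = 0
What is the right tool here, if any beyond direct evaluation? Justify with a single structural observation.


Technique: no special technique — solved for the derivative, ω never appears on the right — this is a direct integration in μ, not a differential-equations problem at heart.


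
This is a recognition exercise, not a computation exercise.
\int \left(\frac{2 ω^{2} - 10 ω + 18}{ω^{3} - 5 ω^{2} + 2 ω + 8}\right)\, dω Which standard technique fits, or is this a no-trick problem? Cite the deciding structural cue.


Diagnosis: partial fractions — rational integrand, reducible denominator ω^{3} - 5 ω^{2} + 2 ω + 8: decompose first, integrate second.


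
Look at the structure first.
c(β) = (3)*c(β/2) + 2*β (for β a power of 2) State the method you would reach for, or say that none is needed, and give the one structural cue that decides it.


Best approach: the master substitution — the recursive call is at index β/2 rather than a shift, a divide-and-conquer shape — substituting β = 2^m linearizes it.


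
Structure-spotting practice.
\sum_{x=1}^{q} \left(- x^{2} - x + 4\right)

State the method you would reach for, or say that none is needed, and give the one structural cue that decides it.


Best approach: no special technique — this is bookkeeping, not technique: standard formulas for sums of constant-multiple powers of x apply termwise.


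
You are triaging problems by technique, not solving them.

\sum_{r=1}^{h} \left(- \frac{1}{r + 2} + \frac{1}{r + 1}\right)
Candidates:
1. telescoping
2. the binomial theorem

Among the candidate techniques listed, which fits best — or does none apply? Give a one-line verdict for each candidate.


Verdict: telescoping — the piece each term subtracts is \frac{1}{r + 1} advanced by one index, and it reappears with a plus sign leading the following term — the sum collapses to its boundary terms.
- telescoping: applies; the problem has the shape this method handles.
- the binomial theorem: the summand does not match any term pattern of an expanded binomial power.


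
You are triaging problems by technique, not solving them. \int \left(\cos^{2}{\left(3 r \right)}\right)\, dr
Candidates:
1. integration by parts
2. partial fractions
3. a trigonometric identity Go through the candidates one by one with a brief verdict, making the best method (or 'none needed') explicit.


Technique: a trigonometric identity — an even power like \cos^{2}{\left(3 r \right)} flattens under the half-angle identity into first-degree cosines you can integrate directly.
- integration by parts: not the natural route: no polynomial-kernel product appears — a recursive parts reduction of the trigonometric product exists, but the identity rewrite is direct.
- partial fractions — the expression is not a ratio of polynomials that decomposes further.
- a trigonometric identity: a fit — the right tool for this form.


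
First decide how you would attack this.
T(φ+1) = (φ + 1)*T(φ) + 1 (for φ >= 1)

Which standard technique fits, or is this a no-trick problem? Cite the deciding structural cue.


Best approach: a summation factor — because the multiplier φ + 1 is index-dependent, divide through by its running product and sum the resulting differences.


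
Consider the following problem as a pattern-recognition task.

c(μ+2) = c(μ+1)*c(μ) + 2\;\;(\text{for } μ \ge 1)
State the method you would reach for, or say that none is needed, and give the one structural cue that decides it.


Technique: no special technique — the update rule curves (it is not linear in the unknown sequence), so no superposition-based closed form attaches — iterate or study it directly.


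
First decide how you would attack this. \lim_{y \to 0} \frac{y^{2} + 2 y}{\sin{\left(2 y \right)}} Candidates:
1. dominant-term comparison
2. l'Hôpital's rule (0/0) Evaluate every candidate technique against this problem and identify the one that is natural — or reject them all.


Best approach: l'Hôpital's rule (0/0) — the 0/0 form at 0 is the signature situation for l'Hôpital's rule. The standard small-argument limits would also carry it; the rule is the systematic route.
- dominant-term comparison — no dominant power emerges to decide the limit by degree comparison.
- l'Hôpital's rule (0/0): yes, a natural case for it.


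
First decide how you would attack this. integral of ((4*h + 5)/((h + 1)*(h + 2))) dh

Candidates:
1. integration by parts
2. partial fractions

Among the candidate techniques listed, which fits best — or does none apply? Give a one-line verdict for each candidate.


Technique: partial fractions — a proper rational integrand whose denominator splits into simpler factors — decompose into partial fractions first.
- integration by parts — there is no nonconstant-polynomial-times-kernel split with an exp, sine, cosine (degree-1 argument), or logarithm partner.
- partial fractions — yes — fits the structure here.


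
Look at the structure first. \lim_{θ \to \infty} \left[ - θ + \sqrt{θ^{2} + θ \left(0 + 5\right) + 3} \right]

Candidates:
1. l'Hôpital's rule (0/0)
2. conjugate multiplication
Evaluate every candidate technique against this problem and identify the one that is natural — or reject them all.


Method: conjugate multiplication — this difference gives up after one conjugate multiplication — the radical structure cancels against its conjugate.
- l'Hôpital's rule (0/0) — no quotient structure at all: the clash is ∞ minus ∞, which rationalizing converts into a tractable ratio.
- conjugate multiplication: yes, a natural case for it.


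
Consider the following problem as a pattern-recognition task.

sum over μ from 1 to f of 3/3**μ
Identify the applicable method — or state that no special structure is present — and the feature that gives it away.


Best approach: the geometric series formula — consecutive terms stand in a fixed index-free ratio — the geometric sum formula closes it.


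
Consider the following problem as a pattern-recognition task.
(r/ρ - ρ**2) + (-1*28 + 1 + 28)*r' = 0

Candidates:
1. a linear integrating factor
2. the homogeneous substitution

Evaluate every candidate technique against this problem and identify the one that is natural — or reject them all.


Method: a linear integrating factor — the unknown enters only to the first power against a nonzero forcing term — the integrating-factor template applies directly.
- a linear integrating factor — yes, a natural case for it.
- the homogeneous substitution — solved for the derivative, the right side changes under joint scaling of the two variables.


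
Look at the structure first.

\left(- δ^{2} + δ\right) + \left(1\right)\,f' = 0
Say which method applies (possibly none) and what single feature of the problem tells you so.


Method: no special technique — the slope is a pure function of δ; integrate both sides and be done.


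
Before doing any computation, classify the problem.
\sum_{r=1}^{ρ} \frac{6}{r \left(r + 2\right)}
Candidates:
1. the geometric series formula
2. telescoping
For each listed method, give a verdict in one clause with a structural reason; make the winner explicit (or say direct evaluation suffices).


Verdict: telescoping — poles of \frac{6}{r \left(r + 2\right)} differ by an integer, the telltale of a telescoping partial-fraction sum.
- the geometric series formula — the term-to-term ratio changes with the index, so the geometric formula cannot close it.
- telescoping — applies; the problem has the shape this method handles.


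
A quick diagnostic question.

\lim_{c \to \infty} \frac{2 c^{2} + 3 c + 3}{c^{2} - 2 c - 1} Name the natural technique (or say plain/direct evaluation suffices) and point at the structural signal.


Diagnosis: dominant-term comparison — at large c only the top-degree terms survive; compare the leading terms and the limit falls out. l'Hôpital's at-infinity variant applies to the expression viewed as a single quotient; the leading-term comparison is the direct route.


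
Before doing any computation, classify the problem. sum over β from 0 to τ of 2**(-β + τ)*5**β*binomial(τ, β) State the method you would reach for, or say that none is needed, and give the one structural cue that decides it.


Diagnosis: the binomial theorem — the binomial coefficients weight matched powers of 5 and 2, which is exactly the expansion of a binomial power.


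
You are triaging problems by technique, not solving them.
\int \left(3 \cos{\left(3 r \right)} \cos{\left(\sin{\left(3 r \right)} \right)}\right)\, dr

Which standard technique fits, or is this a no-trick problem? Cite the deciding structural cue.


Method: u-substitution — viewed as a product, the integrand is a composition evaluated at \sin{\left(3 r \right)} times (a constant multiple of) that inner expression's derivative, so u = \sin{\left(3 r \right)} makes it elementary.


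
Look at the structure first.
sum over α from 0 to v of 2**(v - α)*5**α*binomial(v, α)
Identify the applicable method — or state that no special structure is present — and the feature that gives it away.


Diagnosis: the binomial theorem — binomial coefficients against complementary powers of 5 and 2: recognize the binomial expansion and resum.


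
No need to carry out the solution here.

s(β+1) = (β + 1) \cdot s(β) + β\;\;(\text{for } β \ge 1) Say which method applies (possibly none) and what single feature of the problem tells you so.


Method: a summation factor — first-order linear but the coefficient β + 1 moves with the index — divide by the cumulative product and telescope.


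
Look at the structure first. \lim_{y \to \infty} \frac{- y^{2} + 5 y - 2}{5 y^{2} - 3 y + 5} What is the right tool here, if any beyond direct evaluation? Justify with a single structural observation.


Technique: dominant-term comparison — as y grows, only the highest-degree terms matter — compare leading terms and read the limit off. l'Hôpital's at-infinity variant applies to the expression viewed as a single quotient; the leading-term comparison is the direct route.


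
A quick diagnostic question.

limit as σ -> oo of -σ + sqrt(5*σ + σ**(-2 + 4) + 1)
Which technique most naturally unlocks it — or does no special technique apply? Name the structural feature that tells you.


Verdict: conjugate multiplication — turning the difference into a conjugate-rationalized ratio makes the limit readable.


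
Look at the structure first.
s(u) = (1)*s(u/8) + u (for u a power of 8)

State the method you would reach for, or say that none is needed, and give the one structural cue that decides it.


Method: the master substitution — the index is divided (u/8), not shifted — substitute u = 8^m to straighten it into a shift recurrence.


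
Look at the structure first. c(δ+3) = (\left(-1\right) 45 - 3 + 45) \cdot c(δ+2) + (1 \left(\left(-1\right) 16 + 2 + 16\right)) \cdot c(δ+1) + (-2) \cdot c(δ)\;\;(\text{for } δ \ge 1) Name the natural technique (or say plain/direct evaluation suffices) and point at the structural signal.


Method: the characteristic-root method — every coefficient is a fixed number and the forcing is zero — substitute r^δ and read off the root equation.


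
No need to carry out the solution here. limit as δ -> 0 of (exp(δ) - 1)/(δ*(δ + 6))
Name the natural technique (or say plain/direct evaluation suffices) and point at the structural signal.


Verdict: l'Hôpital's rule (0/0) — substituting 0 gives 0 over 0; differentiate top and bottom once and re-evaluate. Expanding numerator and denominator to first order gives the same value — the rule automates exactly that.


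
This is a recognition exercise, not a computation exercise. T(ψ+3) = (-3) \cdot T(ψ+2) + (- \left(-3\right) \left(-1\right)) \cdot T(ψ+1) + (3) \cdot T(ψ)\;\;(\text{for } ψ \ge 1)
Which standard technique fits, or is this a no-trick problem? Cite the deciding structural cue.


Technique: the characteristic-root method — linear, homogeneous, constant coefficients: solutions of the form r^ψ exist — find the roots of the characteristic polynomial.


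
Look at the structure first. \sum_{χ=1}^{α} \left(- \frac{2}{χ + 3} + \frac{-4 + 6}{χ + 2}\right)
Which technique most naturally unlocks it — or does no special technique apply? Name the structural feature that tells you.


Verdict: telescoping — the generic term is a one-step difference of \frac{-4 + 6}{χ + 2}, so partial sums shortcut to endpoint evaluation.


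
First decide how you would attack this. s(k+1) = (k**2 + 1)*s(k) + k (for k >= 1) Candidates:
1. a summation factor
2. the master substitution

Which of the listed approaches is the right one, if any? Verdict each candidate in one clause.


Method: a summation factor — first-order, linear, moving coefficient k**2 + 1: the discrete analogue of an integrating factor handles it.
- a summation factor — applicable, and directly so.
- the master substitution: the recursion steps by a constant offset, so exponential reindexing is pointless.


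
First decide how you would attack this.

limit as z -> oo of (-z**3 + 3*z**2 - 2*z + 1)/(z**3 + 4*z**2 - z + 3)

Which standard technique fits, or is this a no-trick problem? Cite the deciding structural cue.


Method: dominant-term comparison — divide through by the highest power of z; every lower-order term dies and the dominant terms decide the limit. l'Hôpital's at-infinity variant applies to the expression viewed as a single quotient; the leading-term comparison is the direct route.


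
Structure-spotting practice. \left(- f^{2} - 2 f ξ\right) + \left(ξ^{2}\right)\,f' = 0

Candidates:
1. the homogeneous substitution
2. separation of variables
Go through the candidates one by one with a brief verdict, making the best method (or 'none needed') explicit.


Best approach: the homogeneous substitution — solved for the derivative, the right side is unchanged under scaling ξ and f together — it depends only on the ratio f/ξ, so substitute a single ratio variable. A Bernoulli substitution is a fair alternative on this equation directly; the homogeneous reading takes it as given.
- the homogeneous substitution: applies; the problem has the shape this method handles.
- separation of variables — no algebra isolates the independent variable on one side and the unknown on the other.


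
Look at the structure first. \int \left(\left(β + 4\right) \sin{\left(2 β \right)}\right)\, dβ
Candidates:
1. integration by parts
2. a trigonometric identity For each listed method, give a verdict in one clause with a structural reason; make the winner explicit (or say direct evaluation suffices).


Verdict: integration by parts — a polynomial factor β + 4 multiplies \sin{\left(2 β \right)}; differentiating β + 4 lowers its degree while \sin{\left(2 β \right)} integrates cleanly, so parts wins.
- integration by parts: applicable, and directly so.
- a trigonometric identity — no even trigonometric power and no product of distinct frequencies to rewrite.


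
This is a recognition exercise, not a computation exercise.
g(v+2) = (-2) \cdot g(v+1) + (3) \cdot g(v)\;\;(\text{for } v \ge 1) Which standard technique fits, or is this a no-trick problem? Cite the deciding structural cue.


Best approach: the characteristic-root method — constant coefficients and linearity mean the ansatz r^v reduces it to solving the characteristic polynomial.


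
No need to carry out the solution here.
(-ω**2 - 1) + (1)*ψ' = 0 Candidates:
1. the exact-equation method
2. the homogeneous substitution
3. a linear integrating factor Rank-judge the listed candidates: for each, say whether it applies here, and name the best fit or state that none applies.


Diagnosis: no special technique — the slope is a function of ω alone, so integrate both sides directly.
- the exact-equation method: the unknown never enters the equation — exactness holds emptily, with nothing for the method to add.
- the homogeneous substitution — the slope does not depend on the ratio of the variables alone.
- a linear integrating factor — with the unknown absent the integrating factor is a formality; direct integration is the working structure.


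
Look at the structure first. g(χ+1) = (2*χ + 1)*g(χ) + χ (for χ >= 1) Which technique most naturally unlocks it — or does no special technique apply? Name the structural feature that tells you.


Technique: a summation factor — one step of memory with a weight 2*χ + 1 that changes as the index grows — the summation-factor construction is built for this.


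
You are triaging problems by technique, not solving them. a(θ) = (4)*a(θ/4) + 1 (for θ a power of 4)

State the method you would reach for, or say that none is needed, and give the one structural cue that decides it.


Technique: the master substitution — the call at θ/4 makes this multiplicative recursion; the master-style substitution converts it to additive.


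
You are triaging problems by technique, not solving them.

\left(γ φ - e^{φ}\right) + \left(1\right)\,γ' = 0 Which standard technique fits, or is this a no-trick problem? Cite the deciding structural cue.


Technique: a linear integrating factor — first power of γ, nonzero forcing: the integrating-factor recipe applies verbatim with p = φ.


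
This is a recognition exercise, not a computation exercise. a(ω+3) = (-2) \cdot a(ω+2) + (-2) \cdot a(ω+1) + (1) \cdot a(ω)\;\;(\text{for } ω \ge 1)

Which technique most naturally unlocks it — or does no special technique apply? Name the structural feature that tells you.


Verdict: the characteristic-root method — this is the constant-coefficient homogeneous case — the whole solution in ω reduces to a polynomial's roots.


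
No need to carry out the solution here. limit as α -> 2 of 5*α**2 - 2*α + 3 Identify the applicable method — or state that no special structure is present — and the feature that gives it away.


Technique: no special technique — the expression is continuous at 2 — substitute and evaluate; no indeterminate form appears.


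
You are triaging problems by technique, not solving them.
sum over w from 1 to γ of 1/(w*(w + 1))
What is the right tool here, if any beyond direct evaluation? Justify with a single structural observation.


Verdict: telescoping — 1/(w*(w + 1)) hides a difference of shifted reciprocals — decompose it and the middle of the sum vanishes.


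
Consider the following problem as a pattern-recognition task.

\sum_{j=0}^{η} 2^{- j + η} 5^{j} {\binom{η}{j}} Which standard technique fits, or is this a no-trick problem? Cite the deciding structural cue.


Best approach: the binomial theorem — {\binom{η}{j}} weighting matched powers of 5 and 2 is the expanded form of (5 + 2)^η — fold it back up.


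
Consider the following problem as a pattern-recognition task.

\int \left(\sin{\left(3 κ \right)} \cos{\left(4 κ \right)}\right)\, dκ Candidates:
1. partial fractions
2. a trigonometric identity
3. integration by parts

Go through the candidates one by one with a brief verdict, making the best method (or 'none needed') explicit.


Method: a trigonometric identity — two sinusoids at different rates multiply in \sin{\left(3 κ \right)} \cos{\left(4 κ \right)}; the product-to-sum identity uncouples them.
- partial fractions: there is no rational-function structure to decompose.
- a trigonometric identity — a fit — the right tool for this form.
- integration by parts: not the natural route: no polynomial-kernel product appears — a recursive parts reduction of the trigonometric product exists, but the identity rewrite is direct.


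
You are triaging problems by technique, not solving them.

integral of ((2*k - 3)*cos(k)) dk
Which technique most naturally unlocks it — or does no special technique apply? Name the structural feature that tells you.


Method: integration by parts — a polynomial factor 2*k - 3 multiplies cos(k); differentiating 2*k - 3 lowers its degree while cos(k) integrates cleanly, so parts wins.


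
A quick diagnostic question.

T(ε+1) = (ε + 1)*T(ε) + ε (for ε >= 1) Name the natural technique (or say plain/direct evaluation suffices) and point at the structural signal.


Technique: a summation factor — it is first-order linear but the coefficient ε + 1 depends on the index, so multiply through by a summation factor to telescope it.


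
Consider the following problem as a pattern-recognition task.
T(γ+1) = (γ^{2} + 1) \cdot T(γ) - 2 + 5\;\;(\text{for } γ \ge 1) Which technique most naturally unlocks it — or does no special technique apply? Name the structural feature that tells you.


Diagnosis: a summation factor — with the index-dependent coefficient γ^{2} + 1, dividing by the cumulative product turns the left side into a pure difference.


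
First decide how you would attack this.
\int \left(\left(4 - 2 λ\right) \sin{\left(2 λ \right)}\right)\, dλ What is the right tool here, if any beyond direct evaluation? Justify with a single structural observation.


Diagnosis: integration by parts — a polynomial factor 4 - 2 λ multiplies \sin{\left(2 λ \right)}; differentiating 4 - 2 λ lowers its degree while \sin{\left(2 λ \right)} integrates cleanly, so parts wins.


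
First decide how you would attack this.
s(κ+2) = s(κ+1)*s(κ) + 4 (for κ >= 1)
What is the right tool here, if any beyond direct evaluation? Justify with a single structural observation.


Verdict: no special technique — the unknown enters the rule nonlinearly, not as a weighted sum — no linear method is even well-posed.


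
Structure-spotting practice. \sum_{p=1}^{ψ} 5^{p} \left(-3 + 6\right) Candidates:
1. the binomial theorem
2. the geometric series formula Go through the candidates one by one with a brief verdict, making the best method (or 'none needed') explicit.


Method: the geometric series formula — the ratio of consecutive terms is the constant 5, independent of the index — a geometric sum.
- the binomial theorem — there is no pair of bases whose matched powers would reassemble into a single binomial power.
- the geometric series formula — yes — fits the structure here.


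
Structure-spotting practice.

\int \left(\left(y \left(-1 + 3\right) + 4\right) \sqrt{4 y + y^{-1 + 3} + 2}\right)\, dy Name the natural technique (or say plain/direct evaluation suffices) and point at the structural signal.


Method: u-substitution — gathered as a product, the integrand carries the factor (y \left(-1 + 3\right) + 4) — up to a constant, the derivative of the inner expression (4 y + y^{-1 + 3} + 2) — so u = (4 y + y^{-1 + 3} + 2) collapses the integral.


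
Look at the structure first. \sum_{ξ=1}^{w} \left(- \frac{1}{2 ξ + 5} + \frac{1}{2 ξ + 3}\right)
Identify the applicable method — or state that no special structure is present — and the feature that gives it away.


Verdict: telescoping — the summand is built as \frac{1}{2 ξ + 3} minus its own successor — adjacent terms annihilate down the line.


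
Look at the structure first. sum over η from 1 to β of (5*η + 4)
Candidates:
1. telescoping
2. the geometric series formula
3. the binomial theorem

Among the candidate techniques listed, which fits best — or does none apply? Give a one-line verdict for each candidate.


Best approach: no special technique — no ratio, no shift structure, no binomial pattern: sum the constant-multiple powers of η with known formulas.
- telescoping — as presented, consecutive terms share no shifted copy to cancel against — no rewrite is on display to change that.
- the geometric series formula: no single multiplier carries one term to the next throughout the sum.
- the binomial theorem: there is no pair of bases whose matched powers would reassemble into a single binomial power.


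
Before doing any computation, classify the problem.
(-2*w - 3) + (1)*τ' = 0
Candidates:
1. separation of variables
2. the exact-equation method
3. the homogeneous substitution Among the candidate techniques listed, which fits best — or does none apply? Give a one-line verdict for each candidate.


Verdict: no special technique — solved for the derivative, τ never appears on the right — this is a direct integration in w, not a differential-equations problem at heart.
- separation of variables: any separation here is vacuous (nothing depends on the unknown); direct integration is the honest label.
- the exact-equation method: the unknown never enters the equation — exactness holds emptily, with nothing for the method to add.
- the homogeneous substitution — the slope does not depend on the ratio of the variables alone.


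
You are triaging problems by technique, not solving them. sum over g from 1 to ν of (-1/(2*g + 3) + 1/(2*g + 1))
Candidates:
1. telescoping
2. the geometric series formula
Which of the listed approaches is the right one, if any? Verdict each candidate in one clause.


Method: telescoping — the summand is 1/(2*g + 1) minus the same expression shifted by one, so consecutive terms cancel in pairs.
- telescoping: a fit — the right tool for this form.
- the geometric series formula: the term-to-term ratio changes with the index, so the geometric formula cannot close it.


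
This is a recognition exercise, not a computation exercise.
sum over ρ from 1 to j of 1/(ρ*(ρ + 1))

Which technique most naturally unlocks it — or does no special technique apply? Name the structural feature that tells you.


Method: telescoping — one partial-fraction pass turns 1/(ρ*(ρ + 1)) into a shifted difference, and shifted differences telescope.


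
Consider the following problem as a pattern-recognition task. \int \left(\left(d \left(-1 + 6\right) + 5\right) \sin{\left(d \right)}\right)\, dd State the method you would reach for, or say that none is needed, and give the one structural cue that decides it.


Best approach: integration by parts — the integrand splits as (d \left(-1 + 6\right) + 5) times \sin{\left(d \right)} — repeatedly differentiating the polynomial part kills it, which is the parts ladder.


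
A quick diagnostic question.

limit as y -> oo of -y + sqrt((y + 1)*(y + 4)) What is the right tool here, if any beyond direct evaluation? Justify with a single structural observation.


Verdict: conjugate multiplication — this difference gives up after one conjugate multiplication — the radical structure cancels against its conjugate.
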